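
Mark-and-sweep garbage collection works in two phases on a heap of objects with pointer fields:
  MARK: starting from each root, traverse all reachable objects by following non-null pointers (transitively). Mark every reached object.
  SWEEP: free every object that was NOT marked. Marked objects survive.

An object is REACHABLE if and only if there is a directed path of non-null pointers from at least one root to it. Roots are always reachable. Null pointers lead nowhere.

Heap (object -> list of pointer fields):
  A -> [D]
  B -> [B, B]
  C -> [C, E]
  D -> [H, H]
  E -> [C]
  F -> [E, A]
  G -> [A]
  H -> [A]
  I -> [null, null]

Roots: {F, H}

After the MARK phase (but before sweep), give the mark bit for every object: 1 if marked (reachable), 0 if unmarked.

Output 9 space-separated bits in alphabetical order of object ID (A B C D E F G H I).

Roots: F H
Mark F: refs=E A, marked=F
Mark H: refs=A, marked=F H
Mark E: refs=C, marked=E F H
Mark A: refs=D, marked=A E F H
Mark C: refs=C E, marked=A C E F H
Mark D: refs=H H, marked=A C D E F H
Unmarked (collected): B G I

Answer: 1 0 1 1 1 1 0 1 0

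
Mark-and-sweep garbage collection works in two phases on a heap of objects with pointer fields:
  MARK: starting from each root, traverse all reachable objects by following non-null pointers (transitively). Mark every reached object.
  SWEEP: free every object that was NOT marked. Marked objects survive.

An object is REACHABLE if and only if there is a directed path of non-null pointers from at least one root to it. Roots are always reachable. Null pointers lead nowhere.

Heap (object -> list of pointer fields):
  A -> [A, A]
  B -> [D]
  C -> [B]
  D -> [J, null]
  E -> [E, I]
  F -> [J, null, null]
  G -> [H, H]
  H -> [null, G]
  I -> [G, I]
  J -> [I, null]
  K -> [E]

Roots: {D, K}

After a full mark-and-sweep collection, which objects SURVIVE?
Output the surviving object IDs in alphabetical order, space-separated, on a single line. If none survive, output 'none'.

Roots: D K
Mark D: refs=J null, marked=D
Mark K: refs=E, marked=D K
Mark J: refs=I null, marked=D J K
Mark E: refs=E I, marked=D E J K
Mark I: refs=G I, marked=D E I J K
Mark G: refs=H H, marked=D E G I J K
Mark H: refs=null G, marked=D E G H I J K
Unmarked (collected): A B C F

Answer: D E G H I J K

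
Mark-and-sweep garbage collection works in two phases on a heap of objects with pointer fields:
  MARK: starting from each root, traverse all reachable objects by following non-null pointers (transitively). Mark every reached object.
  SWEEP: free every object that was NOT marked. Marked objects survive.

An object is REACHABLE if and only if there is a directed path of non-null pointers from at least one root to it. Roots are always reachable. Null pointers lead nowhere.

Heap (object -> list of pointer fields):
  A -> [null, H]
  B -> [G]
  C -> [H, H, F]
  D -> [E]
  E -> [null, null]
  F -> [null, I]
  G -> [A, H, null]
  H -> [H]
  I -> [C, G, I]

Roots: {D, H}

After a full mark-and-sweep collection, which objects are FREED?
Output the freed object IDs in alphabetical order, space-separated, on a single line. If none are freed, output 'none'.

Roots: D H
Mark D: refs=E, marked=D
Mark H: refs=H, marked=D H
Mark E: refs=null null, marked=D E H
Unmarked (collected): A B C F G I

Answer: A B C F G I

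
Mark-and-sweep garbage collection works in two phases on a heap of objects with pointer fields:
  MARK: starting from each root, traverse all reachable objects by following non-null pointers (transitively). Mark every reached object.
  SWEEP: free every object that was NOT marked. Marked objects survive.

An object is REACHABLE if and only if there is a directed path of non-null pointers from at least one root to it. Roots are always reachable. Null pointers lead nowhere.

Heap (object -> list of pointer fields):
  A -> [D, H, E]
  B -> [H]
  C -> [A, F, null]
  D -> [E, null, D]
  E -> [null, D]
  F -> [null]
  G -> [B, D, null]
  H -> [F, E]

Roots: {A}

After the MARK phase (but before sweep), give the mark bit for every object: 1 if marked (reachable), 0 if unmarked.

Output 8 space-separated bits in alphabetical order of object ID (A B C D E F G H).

Roots: A
Mark A: refs=D H E, marked=A
Mark D: refs=E null D, marked=A D
Mark H: refs=F E, marked=A D H
Mark E: refs=null D, marked=A D E H
Mark F: refs=null, marked=A D E F H
Unmarked (collected): B C G

Answer: 1 0 0 1 1 1 0 1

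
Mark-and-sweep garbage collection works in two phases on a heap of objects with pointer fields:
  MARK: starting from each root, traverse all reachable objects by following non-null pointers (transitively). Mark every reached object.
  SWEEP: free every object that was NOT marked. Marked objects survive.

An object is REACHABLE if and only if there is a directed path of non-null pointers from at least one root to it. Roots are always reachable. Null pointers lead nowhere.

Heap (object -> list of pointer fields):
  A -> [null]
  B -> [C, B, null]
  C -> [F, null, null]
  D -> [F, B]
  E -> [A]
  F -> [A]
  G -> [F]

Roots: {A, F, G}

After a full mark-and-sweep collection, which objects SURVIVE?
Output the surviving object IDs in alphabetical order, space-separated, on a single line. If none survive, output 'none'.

Roots: A F G
Mark A: refs=null, marked=A
Mark F: refs=A, marked=A F
Mark G: refs=F, marked=A F G
Unmarked (collected): B C D E

Answer: A F G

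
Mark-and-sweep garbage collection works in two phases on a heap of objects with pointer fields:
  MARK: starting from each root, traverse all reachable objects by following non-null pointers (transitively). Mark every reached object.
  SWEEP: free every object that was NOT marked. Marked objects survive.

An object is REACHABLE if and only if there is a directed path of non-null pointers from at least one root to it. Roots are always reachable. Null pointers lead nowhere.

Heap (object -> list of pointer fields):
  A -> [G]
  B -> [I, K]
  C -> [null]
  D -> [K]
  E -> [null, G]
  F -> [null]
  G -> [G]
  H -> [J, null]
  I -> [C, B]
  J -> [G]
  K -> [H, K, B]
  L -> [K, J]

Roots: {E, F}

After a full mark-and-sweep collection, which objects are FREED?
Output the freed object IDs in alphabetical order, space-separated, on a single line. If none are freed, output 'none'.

Roots: E F
Mark E: refs=null G, marked=E
Mark F: refs=null, marked=E F
Mark G: refs=G, marked=E F G
Unmarked (collected): A B C D H I J K L

Answer: A B C D H I J K L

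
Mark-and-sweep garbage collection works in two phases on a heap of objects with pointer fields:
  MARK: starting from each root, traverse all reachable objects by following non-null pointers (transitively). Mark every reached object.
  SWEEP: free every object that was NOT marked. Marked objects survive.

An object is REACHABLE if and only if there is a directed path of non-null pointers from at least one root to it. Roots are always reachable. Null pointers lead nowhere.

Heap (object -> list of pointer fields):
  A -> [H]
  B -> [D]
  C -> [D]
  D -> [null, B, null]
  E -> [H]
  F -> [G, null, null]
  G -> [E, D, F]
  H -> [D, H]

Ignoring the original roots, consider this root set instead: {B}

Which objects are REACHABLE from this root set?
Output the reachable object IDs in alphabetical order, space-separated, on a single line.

Answer: B D

Derivation:
Roots: B
Mark B: refs=D, marked=B
Mark D: refs=null B null, marked=B D
Unmarked (collected): A C E F G H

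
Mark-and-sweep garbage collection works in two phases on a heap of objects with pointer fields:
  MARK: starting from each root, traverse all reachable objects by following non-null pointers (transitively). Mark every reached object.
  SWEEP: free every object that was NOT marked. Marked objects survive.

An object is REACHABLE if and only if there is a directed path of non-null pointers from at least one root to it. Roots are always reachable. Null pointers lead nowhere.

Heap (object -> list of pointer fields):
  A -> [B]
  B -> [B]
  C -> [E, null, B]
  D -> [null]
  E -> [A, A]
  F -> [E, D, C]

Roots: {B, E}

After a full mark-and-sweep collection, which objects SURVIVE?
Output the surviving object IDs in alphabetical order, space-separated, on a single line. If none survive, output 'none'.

Answer: A B E

Derivation:
Roots: B E
Mark B: refs=B, marked=B
Mark E: refs=A A, marked=B E
Mark A: refs=B, marked=A B E
Unmarked (collected): C D F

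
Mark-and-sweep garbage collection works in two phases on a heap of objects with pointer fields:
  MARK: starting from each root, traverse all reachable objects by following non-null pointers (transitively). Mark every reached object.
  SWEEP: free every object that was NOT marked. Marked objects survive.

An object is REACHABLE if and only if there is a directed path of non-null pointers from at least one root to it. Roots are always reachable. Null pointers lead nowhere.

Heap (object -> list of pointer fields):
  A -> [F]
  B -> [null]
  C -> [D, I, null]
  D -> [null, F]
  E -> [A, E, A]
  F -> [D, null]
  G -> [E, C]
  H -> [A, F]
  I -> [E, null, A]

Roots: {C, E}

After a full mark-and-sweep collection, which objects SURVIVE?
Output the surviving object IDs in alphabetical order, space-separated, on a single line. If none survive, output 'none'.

Answer: A C D E F I

Derivation:
Roots: C E
Mark C: refs=D I null, marked=C
Mark E: refs=A E A, marked=C E
Mark D: refs=null F, marked=C D E
Mark I: refs=E null A, marked=C D E I
Mark A: refs=F, marked=A C D E I
Mark F: refs=D null, marked=A C D E F I
Unmarked (collected): B G H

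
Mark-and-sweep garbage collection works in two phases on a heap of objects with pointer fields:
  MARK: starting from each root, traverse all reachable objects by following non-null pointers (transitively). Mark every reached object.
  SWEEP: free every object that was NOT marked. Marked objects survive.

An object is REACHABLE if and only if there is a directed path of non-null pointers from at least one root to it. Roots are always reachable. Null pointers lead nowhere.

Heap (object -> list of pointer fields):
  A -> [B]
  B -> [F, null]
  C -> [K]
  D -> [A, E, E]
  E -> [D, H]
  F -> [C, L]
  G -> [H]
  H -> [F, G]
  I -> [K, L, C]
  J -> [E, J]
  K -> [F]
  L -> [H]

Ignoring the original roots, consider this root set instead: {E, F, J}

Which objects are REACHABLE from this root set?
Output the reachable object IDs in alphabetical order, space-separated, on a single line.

Roots: E F J
Mark E: refs=D H, marked=E
Mark F: refs=C L, marked=E F
Mark J: refs=E J, marked=E F J
Mark D: refs=A E E, marked=D E F J
Mark H: refs=F G, marked=D E F H J
Mark C: refs=K, marked=C D E F H J
Mark L: refs=H, marked=C D E F H J L
Mark A: refs=B, marked=A C D E F H J L
Mark G: refs=H, marked=A C D E F G H J L
Mark K: refs=F, marked=A C D E F G H J K L
Mark B: refs=F null, marked=A B C D E F G H J K L
Unmarked (collected): I

Answer: A B C D E F G H J K L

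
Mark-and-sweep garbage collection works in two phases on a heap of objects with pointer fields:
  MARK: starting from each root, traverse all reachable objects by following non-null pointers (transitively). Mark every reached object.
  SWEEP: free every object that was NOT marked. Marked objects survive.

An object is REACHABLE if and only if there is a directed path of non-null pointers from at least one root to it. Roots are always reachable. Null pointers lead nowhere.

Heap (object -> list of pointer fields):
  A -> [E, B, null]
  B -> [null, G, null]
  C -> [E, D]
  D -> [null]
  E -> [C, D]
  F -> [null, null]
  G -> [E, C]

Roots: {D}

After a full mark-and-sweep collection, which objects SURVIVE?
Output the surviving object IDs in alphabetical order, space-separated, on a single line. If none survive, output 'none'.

Roots: D
Mark D: refs=null, marked=D
Unmarked (collected): A B C E F G

Answer: D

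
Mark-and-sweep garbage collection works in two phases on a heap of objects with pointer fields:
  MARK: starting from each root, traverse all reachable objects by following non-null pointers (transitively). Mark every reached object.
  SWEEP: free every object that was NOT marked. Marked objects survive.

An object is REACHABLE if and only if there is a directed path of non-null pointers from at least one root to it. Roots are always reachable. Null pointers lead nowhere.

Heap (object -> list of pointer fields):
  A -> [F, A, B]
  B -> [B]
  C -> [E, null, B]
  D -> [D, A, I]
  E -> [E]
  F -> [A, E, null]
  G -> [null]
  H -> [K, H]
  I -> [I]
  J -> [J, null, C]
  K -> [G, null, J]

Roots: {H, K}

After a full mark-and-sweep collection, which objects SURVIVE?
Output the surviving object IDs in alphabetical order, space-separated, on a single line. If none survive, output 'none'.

Answer: B C E G H J K

Derivation:
Roots: H K
Mark H: refs=K H, marked=H
Mark K: refs=G null J, marked=H K
Mark G: refs=null, marked=G H K
Mark J: refs=J null C, marked=G H J K
Mark C: refs=E null B, marked=C G H J K
Mark E: refs=E, marked=C E G H J K
Mark B: refs=B, marked=B C E G H J K
Unmarked (collected): A D F I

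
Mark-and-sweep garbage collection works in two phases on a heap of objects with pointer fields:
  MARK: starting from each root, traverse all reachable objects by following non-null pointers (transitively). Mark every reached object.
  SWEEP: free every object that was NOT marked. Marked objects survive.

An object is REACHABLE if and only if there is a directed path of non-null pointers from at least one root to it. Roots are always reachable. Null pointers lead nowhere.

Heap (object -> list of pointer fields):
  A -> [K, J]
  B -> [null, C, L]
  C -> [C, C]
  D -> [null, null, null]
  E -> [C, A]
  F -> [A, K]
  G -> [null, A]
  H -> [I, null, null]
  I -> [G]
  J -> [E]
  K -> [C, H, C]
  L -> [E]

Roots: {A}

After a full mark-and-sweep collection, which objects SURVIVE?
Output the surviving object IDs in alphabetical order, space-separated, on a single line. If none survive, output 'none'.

Roots: A
Mark A: refs=K J, marked=A
Mark K: refs=C H C, marked=A K
Mark J: refs=E, marked=A J K
Mark C: refs=C C, marked=A C J K
Mark H: refs=I null null, marked=A C H J K
Mark E: refs=C A, marked=A C E H J K
Mark I: refs=G, marked=A C E H I J K
Mark G: refs=null A, marked=A C E G H I J K
Unmarked (collected): B D F L

Answer: A C E G H I J K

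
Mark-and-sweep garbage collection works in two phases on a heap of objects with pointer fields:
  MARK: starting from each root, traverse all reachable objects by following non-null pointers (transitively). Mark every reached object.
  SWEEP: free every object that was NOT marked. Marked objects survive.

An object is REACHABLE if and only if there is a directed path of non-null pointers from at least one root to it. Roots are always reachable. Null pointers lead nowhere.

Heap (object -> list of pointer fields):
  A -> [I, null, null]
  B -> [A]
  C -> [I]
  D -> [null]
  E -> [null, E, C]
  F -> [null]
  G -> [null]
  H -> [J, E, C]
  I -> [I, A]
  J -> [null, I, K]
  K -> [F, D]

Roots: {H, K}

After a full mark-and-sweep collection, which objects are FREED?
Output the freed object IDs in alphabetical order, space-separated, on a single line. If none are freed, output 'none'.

Answer: B G

Derivation:
Roots: H K
Mark H: refs=J E C, marked=H
Mark K: refs=F D, marked=H K
Mark J: refs=null I K, marked=H J K
Mark E: refs=null E C, marked=E H J K
Mark C: refs=I, marked=C E H J K
Mark F: refs=null, marked=C E F H J K
Mark D: refs=null, marked=C D E F H J K
Mark I: refs=I A, marked=C D E F H I J K
Mark A: refs=I null null, marked=A C D E F H I J K
Unmarked (collected): B G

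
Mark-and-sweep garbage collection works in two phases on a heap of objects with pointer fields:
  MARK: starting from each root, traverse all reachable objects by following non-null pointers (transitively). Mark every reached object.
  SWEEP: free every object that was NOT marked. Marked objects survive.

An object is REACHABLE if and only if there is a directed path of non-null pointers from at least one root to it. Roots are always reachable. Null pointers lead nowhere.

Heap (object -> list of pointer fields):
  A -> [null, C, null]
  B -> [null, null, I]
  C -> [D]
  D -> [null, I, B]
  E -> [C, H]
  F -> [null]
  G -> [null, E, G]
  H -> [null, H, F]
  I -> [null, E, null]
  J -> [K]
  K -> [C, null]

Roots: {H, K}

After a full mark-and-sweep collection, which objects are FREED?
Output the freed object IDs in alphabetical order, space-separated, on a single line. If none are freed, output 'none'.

Answer: A G J

Derivation:
Roots: H K
Mark H: refs=null H F, marked=H
Mark K: refs=C null, marked=H K
Mark F: refs=null, marked=F H K
Mark C: refs=D, marked=C F H K
Mark D: refs=null I B, marked=C D F H K
Mark I: refs=null E null, marked=C D F H I K
Mark B: refs=null null I, marked=B C D F H I K
Mark E: refs=C H, marked=B C D E F H I K
Unmarked (collected): A G J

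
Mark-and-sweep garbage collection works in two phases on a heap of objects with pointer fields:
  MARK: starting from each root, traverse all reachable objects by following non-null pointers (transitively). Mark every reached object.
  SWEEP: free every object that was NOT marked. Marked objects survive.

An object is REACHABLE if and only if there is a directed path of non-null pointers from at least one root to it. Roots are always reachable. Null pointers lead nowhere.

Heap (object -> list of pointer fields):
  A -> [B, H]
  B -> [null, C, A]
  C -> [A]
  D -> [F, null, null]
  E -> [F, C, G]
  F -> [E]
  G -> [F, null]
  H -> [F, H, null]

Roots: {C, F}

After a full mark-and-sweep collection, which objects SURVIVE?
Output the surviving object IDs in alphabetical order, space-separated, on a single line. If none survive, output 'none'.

Roots: C F
Mark C: refs=A, marked=C
Mark F: refs=E, marked=C F
Mark A: refs=B H, marked=A C F
Mark E: refs=F C G, marked=A C E F
Mark B: refs=null C A, marked=A B C E F
Mark H: refs=F H null, marked=A B C E F H
Mark G: refs=F null, marked=A B C E F G H
Unmarked (collected): D

Answer: A B C E F G H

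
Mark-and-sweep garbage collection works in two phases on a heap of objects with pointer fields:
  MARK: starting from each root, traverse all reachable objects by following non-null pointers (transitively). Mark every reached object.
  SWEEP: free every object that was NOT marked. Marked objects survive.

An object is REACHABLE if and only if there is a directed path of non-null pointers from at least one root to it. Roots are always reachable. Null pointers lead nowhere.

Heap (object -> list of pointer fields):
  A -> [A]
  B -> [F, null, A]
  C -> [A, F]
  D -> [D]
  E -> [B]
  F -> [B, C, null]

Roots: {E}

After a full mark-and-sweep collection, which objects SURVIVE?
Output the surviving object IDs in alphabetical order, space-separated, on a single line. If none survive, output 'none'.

Roots: E
Mark E: refs=B, marked=E
Mark B: refs=F null A, marked=B E
Mark F: refs=B C null, marked=B E F
Mark A: refs=A, marked=A B E F
Mark C: refs=A F, marked=A B C E F
Unmarked (collected): D

Answer: A B C E F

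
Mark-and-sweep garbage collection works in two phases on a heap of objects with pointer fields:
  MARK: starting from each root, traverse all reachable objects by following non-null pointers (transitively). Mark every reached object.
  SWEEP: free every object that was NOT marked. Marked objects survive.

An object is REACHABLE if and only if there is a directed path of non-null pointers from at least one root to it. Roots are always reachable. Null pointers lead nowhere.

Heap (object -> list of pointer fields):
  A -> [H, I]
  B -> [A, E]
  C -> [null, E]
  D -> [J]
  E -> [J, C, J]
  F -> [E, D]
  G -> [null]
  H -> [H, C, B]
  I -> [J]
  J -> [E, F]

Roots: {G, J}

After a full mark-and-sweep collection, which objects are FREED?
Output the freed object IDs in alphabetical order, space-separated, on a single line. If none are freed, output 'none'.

Answer: A B H I

Derivation:
Roots: G J
Mark G: refs=null, marked=G
Mark J: refs=E F, marked=G J
Mark E: refs=J C J, marked=E G J
Mark F: refs=E D, marked=E F G J
Mark C: refs=null E, marked=C E F G J
Mark D: refs=J, marked=C D E F G J
Unmarked (collected): A B H I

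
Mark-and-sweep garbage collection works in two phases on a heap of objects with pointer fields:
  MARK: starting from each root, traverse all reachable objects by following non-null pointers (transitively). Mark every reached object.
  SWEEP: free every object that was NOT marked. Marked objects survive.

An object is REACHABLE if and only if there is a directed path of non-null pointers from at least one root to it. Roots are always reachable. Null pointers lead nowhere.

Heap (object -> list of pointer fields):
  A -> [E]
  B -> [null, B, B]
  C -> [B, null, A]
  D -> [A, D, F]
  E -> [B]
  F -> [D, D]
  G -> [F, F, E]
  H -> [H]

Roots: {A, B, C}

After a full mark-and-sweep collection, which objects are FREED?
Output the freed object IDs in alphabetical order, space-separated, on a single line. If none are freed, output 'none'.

Answer: D F G H

Derivation:
Roots: A B C
Mark A: refs=E, marked=A
Mark B: refs=null B B, marked=A B
Mark C: refs=B null A, marked=A B C
Mark E: refs=B, marked=A B C E
Unmarked (collected): D F G H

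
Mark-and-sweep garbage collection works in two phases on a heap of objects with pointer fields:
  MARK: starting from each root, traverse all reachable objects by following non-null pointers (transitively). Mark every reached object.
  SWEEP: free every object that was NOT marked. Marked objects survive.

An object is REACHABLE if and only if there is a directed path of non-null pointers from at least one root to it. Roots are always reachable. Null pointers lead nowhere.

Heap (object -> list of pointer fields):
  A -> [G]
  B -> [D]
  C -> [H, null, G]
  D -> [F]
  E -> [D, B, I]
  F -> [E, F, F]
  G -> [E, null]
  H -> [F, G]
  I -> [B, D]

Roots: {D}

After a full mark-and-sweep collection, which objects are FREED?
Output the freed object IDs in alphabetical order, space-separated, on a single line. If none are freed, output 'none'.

Answer: A C G H

Derivation:
Roots: D
Mark D: refs=F, marked=D
Mark F: refs=E F F, marked=D F
Mark E: refs=D B I, marked=D E F
Mark B: refs=D, marked=B D E F
Mark I: refs=B D, marked=B D E F I
Unmarked (collected): A C G H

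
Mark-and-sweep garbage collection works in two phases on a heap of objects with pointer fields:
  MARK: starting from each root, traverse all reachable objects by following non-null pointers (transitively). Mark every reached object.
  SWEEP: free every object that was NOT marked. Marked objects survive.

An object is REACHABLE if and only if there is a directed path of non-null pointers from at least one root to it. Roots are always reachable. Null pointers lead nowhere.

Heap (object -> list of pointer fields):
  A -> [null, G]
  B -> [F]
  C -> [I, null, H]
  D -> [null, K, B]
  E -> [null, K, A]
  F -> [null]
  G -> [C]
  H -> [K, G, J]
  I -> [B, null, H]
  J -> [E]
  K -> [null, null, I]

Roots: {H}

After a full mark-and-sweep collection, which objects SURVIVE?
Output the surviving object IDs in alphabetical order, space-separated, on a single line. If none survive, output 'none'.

Answer: A B C E F G H I J K

Derivation:
Roots: H
Mark H: refs=K G J, marked=H
Mark K: refs=null null I, marked=H K
Mark G: refs=C, marked=G H K
Mark J: refs=E, marked=G H J K
Mark I: refs=B null H, marked=G H I J K
Mark C: refs=I null H, marked=C G H I J K
Mark E: refs=null K A, marked=C E G H I J K
Mark B: refs=F, marked=B C E G H I J K
Mark A: refs=null G, marked=A B C E G H I J K
Mark F: refs=null, marked=A B C E F G H I J K
Unmarked (collected): D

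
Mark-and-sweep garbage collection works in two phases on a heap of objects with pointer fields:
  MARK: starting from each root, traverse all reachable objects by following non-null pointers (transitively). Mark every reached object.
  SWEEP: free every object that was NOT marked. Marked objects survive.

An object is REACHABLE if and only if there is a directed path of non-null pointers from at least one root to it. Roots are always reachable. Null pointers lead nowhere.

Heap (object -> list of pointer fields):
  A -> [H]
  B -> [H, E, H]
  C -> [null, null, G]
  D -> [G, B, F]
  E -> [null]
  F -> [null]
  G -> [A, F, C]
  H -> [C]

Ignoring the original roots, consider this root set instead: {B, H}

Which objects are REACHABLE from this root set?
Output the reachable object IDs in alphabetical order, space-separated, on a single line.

Roots: B H
Mark B: refs=H E H, marked=B
Mark H: refs=C, marked=B H
Mark E: refs=null, marked=B E H
Mark C: refs=null null G, marked=B C E H
Mark G: refs=A F C, marked=B C E G H
Mark A: refs=H, marked=A B C E G H
Mark F: refs=null, marked=A B C E F G H
Unmarked (collected): D

Answer: A B C E F G H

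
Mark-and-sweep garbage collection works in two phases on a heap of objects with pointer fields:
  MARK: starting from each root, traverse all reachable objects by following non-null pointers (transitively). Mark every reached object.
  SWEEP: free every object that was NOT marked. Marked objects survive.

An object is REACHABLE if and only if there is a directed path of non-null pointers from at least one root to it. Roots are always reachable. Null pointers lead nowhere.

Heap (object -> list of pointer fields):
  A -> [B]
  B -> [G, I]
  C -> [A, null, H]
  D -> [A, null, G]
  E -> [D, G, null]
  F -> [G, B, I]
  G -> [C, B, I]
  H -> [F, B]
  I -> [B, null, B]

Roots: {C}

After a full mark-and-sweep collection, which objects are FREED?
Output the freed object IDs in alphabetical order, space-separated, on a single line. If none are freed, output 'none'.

Roots: C
Mark C: refs=A null H, marked=C
Mark A: refs=B, marked=A C
Mark H: refs=F B, marked=A C H
Mark B: refs=G I, marked=A B C H
Mark F: refs=G B I, marked=A B C F H
Mark G: refs=C B I, marked=A B C F G H
Mark I: refs=B null B, marked=A B C F G H I
Unmarked (collected): D E

Answer: D E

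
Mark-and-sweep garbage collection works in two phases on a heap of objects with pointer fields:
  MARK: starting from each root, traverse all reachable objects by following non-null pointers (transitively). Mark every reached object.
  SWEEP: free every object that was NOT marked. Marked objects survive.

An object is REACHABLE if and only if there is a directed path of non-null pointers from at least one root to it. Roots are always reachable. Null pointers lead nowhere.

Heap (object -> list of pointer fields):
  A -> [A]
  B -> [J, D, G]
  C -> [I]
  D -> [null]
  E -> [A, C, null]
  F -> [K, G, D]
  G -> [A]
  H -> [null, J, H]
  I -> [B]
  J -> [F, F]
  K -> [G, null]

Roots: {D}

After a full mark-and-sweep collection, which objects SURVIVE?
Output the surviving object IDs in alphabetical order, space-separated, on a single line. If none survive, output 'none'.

Answer: D

Derivation:
Roots: D
Mark D: refs=null, marked=D
Unmarked (collected): A B C E F G H I J K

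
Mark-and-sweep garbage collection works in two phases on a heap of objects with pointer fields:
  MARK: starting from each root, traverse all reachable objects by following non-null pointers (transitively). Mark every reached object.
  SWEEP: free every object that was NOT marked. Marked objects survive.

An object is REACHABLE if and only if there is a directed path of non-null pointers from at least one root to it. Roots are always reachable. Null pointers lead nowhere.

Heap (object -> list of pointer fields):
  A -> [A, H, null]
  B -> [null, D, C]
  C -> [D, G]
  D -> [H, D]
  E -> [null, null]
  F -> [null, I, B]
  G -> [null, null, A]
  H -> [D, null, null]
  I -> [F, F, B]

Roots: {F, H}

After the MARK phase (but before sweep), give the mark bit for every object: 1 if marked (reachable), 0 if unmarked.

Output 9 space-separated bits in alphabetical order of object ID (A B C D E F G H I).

Roots: F H
Mark F: refs=null I B, marked=F
Mark H: refs=D null null, marked=F H
Mark I: refs=F F B, marked=F H I
Mark B: refs=null D C, marked=B F H I
Mark D: refs=H D, marked=B D F H I
Mark C: refs=D G, marked=B C D F H I
Mark G: refs=null null A, marked=B C D F G H I
Mark A: refs=A H null, marked=A B C D F G H I
Unmarked (collected): E

Answer: 1 1 1 1 0 1 1 1 1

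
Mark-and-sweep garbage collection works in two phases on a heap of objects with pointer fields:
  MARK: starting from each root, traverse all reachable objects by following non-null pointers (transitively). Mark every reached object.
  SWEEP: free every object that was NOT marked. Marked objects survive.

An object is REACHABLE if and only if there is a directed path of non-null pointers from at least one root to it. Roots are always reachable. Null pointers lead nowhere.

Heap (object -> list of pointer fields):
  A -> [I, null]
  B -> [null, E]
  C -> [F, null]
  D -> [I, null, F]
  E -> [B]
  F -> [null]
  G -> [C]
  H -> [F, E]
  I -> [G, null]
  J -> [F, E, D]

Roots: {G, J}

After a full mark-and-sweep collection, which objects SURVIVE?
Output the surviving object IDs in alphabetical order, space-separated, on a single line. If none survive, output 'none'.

Answer: B C D E F G I J

Derivation:
Roots: G J
Mark G: refs=C, marked=G
Mark J: refs=F E D, marked=G J
Mark C: refs=F null, marked=C G J
Mark F: refs=null, marked=C F G J
Mark E: refs=B, marked=C E F G J
Mark D: refs=I null F, marked=C D E F G J
Mark B: refs=null E, marked=B C D E F G J
Mark I: refs=G null, marked=B C D E F G I J
Unmarked (collected): A H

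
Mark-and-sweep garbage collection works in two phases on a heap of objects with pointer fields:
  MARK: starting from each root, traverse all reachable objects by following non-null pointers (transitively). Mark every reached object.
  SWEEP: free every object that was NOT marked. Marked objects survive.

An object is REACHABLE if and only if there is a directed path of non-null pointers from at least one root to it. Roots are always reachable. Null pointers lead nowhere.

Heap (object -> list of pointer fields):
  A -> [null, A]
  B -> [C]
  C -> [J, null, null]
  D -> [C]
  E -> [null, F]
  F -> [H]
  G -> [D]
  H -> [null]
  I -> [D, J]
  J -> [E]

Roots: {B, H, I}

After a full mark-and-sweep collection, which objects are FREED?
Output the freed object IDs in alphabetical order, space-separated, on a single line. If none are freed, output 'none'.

Answer: A G

Derivation:
Roots: B H I
Mark B: refs=C, marked=B
Mark H: refs=null, marked=B H
Mark I: refs=D J, marked=B H I
Mark C: refs=J null null, marked=B C H I
Mark D: refs=C, marked=B C D H I
Mark J: refs=E, marked=B C D H I J
Mark E: refs=null F, marked=B C D E H I J
Mark F: refs=H, marked=B C D E F H I J
Unmarked (collected): A G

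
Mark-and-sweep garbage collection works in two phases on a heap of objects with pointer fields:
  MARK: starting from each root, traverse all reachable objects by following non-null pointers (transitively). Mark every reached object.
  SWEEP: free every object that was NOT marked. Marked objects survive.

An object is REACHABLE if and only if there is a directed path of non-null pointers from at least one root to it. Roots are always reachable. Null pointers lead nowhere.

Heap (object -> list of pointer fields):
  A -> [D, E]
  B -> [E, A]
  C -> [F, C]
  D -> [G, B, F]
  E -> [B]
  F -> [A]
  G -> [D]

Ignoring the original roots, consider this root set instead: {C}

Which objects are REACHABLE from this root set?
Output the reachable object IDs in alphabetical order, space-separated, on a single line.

Answer: A B C D E F G

Derivation:
Roots: C
Mark C: refs=F C, marked=C
Mark F: refs=A, marked=C F
Mark A: refs=D E, marked=A C F
Mark D: refs=G B F, marked=A C D F
Mark E: refs=B, marked=A C D E F
Mark G: refs=D, marked=A C D E F G
Mark B: refs=E A, marked=A B C D E F G
Unmarked (collected): (none)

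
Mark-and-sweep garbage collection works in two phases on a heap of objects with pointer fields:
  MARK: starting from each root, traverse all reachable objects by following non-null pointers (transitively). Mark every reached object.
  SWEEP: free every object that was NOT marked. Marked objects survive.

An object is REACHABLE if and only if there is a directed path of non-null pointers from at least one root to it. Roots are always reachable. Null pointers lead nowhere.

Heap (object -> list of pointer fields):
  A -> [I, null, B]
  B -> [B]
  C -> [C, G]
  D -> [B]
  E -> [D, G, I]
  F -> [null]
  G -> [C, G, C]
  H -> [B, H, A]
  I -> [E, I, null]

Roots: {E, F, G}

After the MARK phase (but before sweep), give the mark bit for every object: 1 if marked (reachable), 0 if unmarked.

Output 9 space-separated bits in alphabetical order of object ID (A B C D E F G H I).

Roots: E F G
Mark E: refs=D G I, marked=E
Mark F: refs=null, marked=E F
Mark G: refs=C G C, marked=E F G
Mark D: refs=B, marked=D E F G
Mark I: refs=E I null, marked=D E F G I
Mark C: refs=C G, marked=C D E F G I
Mark B: refs=B, marked=B C D E F G I
Unmarked (collected): A H

Answer: 0 1 1 1 1 1 1 0 1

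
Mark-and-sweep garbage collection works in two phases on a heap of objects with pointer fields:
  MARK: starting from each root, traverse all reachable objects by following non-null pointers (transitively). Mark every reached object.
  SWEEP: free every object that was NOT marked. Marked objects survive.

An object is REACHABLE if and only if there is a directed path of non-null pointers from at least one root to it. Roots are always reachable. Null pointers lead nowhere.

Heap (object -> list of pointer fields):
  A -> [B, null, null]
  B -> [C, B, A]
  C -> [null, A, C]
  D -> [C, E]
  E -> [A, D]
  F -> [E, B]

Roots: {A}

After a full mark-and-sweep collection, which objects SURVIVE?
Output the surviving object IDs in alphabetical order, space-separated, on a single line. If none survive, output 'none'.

Answer: A B C

Derivation:
Roots: A
Mark A: refs=B null null, marked=A
Mark B: refs=C B A, marked=A B
Mark C: refs=null A C, marked=A B C
Unmarked (collected): D E F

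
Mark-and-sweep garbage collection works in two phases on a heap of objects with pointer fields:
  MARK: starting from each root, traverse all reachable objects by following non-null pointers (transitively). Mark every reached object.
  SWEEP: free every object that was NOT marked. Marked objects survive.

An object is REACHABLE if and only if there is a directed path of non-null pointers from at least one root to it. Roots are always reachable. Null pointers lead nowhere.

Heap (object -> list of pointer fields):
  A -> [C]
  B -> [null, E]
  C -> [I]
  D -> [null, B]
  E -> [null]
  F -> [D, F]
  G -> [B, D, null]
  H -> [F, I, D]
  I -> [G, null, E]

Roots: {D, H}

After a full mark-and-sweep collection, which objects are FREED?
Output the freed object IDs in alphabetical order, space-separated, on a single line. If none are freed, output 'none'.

Roots: D H
Mark D: refs=null B, marked=D
Mark H: refs=F I D, marked=D H
Mark B: refs=null E, marked=B D H
Mark F: refs=D F, marked=B D F H
Mark I: refs=G null E, marked=B D F H I
Mark E: refs=null, marked=B D E F H I
Mark G: refs=B D null, marked=B D E F G H I
Unmarked (collected): A C

Answer: A C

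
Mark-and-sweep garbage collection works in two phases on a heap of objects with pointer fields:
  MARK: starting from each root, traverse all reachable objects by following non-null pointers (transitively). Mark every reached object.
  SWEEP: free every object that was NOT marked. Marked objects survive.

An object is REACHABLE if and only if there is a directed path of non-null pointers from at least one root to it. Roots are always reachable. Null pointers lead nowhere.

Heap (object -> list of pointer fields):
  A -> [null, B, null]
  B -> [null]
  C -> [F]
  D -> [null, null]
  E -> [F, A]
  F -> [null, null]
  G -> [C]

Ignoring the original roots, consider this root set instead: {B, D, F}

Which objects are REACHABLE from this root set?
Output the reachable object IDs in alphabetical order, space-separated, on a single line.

Roots: B D F
Mark B: refs=null, marked=B
Mark D: refs=null null, marked=B D
Mark F: refs=null null, marked=B D F
Unmarked (collected): A C E G

Answer: B D F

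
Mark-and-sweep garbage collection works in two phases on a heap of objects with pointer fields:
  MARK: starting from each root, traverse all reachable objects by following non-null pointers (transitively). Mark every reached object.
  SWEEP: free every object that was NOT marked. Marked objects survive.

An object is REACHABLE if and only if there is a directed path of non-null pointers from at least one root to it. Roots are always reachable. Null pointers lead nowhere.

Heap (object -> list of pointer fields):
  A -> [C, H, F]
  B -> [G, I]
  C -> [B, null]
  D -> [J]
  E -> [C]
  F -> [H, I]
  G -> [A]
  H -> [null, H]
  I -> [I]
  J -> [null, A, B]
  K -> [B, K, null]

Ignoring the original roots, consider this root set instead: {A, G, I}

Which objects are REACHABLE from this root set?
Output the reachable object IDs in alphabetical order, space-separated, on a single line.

Roots: A G I
Mark A: refs=C H F, marked=A
Mark G: refs=A, marked=A G
Mark I: refs=I, marked=A G I
Mark C: refs=B null, marked=A C G I
Mark H: refs=null H, marked=A C G H I
Mark F: refs=H I, marked=A C F G H I
Mark B: refs=G I, marked=A B C F G H I
Unmarked (collected): D E J K

Answer: A B C F G H I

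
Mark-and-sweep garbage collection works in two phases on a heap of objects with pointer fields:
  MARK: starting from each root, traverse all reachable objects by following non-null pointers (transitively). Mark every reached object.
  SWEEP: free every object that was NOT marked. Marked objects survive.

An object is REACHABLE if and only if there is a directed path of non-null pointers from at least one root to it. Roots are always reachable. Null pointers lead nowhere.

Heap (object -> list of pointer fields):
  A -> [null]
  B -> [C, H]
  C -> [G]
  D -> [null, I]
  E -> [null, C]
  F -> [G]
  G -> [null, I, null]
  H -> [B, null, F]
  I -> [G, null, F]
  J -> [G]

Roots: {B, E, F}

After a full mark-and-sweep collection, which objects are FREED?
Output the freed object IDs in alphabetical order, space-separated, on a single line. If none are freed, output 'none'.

Roots: B E F
Mark B: refs=C H, marked=B
Mark E: refs=null C, marked=B E
Mark F: refs=G, marked=B E F
Mark C: refs=G, marked=B C E F
Mark H: refs=B null F, marked=B C E F H
Mark G: refs=null I null, marked=B C E F G H
Mark I: refs=G null F, marked=B C E F G H I
Unmarked (collected): A D J

Answer: A D J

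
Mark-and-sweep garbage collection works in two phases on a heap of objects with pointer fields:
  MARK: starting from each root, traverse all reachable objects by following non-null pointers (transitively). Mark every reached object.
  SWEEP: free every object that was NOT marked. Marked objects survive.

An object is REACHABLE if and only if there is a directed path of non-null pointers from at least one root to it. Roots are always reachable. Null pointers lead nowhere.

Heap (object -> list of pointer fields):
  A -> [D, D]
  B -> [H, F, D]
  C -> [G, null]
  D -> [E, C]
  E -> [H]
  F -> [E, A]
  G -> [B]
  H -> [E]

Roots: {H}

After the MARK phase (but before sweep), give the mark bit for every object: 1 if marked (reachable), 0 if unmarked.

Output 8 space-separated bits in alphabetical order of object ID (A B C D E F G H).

Answer: 0 0 0 0 1 0 0 1

Derivation:
Roots: H
Mark H: refs=E, marked=H
Mark E: refs=H, marked=E H
Unmarked (collected): A B C D F G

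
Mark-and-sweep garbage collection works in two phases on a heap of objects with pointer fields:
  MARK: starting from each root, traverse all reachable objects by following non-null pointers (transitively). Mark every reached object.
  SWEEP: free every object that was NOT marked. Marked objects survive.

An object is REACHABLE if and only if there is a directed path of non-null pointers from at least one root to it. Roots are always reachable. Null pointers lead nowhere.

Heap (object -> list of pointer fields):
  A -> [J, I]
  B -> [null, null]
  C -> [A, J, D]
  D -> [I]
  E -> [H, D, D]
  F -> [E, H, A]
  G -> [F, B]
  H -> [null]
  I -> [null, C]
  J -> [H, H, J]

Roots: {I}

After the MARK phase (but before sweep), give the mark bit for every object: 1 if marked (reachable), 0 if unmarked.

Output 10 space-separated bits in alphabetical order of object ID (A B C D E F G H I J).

Answer: 1 0 1 1 0 0 0 1 1 1

Derivation:
Roots: I
Mark I: refs=null C, marked=I
Mark C: refs=A J D, marked=C I
Mark A: refs=J I, marked=A C I
Mark J: refs=H H J, marked=A C I J
Mark D: refs=I, marked=A C D I J
Mark H: refs=null, marked=A C D H I J
Unmarked (collected): B E F G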